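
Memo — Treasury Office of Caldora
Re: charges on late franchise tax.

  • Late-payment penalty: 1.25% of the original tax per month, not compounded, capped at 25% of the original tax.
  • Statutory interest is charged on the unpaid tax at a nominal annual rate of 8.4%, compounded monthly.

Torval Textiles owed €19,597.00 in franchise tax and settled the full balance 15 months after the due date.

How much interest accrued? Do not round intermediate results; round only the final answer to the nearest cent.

Interest (8.4%/yr ÷ 12 = 0.7%/month): €19,597.00 × ((1 + 0.007)^15 − 1) = €2,161.6352…

€2,161.64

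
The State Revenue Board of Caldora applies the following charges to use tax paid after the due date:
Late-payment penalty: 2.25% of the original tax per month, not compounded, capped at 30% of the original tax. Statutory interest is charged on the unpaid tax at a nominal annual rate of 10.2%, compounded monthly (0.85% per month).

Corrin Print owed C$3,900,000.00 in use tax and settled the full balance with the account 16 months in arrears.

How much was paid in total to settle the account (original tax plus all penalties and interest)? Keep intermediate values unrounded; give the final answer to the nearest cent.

Penalty (uncapped): 16 × 2.25% × C$3,900,000.00 = C$1,404,000.00; cap = 30% × C$3,900,000.00 = C$1,170,000.00 → penalty = C$1,170,000.00
Interest: C$3,900,000.00 × ((1 + 0.0085)^16 − 1) = C$3,900,000.00 × 0.1450236… = C$565,592.0688…
Total = C$3,900,000.00 + C$1,170,000.0000 + C$565,592.0688… = C$5,635,592.07

C$5,635,592.07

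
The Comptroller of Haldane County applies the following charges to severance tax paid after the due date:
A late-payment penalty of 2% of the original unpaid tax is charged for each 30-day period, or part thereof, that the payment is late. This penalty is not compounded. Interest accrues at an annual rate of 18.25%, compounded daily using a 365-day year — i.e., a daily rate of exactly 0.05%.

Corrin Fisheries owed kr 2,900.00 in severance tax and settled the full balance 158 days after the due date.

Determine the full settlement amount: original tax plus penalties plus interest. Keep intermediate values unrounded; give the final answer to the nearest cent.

kr 3,486.33

Penalty periods: ⌈158/30⌉ = 6; penalty = 6 × 2% × kr 2,900.00 = kr 348.00
Interest: kr 2,900.00 × ((1 + 0.0005)^158 − 1) = kr 2,900.00 × 0.08218296… = kr 238.3306…
Total = kr 2,900.00 + kr 348.0000 + kr 238.3306… = kr 3,486.33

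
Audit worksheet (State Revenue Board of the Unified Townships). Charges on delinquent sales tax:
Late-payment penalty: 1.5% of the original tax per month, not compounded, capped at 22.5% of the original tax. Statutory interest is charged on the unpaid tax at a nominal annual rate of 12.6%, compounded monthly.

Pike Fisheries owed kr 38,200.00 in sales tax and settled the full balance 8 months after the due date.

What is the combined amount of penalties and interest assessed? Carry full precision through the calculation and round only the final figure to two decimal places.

Penalty: 8 × 1.5% × kr 38,200.00 = kr 4,584.00 (below the 22.5% cap of kr 8,595.00)
Interest (12.6%/yr ÷ 12 = 1.05%/month): kr 38,200.00 × ((1 + 0.0105)^8 − 1) = kr 3,329.2326…
Penalties + interest = kr 4,584.0000 + kr 3,329.2326… = kr 7,913.23

kr 7,913.23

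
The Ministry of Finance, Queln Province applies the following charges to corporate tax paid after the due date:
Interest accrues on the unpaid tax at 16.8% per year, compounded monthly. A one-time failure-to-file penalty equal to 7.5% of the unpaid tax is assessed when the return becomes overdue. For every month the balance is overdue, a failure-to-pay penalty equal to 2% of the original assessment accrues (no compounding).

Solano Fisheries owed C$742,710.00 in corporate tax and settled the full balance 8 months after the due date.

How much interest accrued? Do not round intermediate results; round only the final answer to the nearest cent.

Interest (16.8%/yr ÷ 12 = 1.4%/month): C$742,710.00 × ((1 + 0.014)^8 − 1) = C$87,375.6600…

C$87,375.66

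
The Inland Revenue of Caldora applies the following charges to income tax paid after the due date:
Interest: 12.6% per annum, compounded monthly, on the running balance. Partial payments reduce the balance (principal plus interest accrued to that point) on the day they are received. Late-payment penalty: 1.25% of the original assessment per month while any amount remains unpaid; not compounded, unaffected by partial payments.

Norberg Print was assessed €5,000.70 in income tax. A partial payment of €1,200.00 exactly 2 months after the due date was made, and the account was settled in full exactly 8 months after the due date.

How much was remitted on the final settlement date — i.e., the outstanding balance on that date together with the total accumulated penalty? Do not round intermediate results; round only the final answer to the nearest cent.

Monthly rate = 12.6% ÷ 12 = 1.05%
Balance at month 2: €5,000.7000 × (1 + 0.0105)^2 = €5,106.2660…
After €1,200.00 payment: €5,106.2660… − €1,200.00 = €3,906.2660…
Balance at month 8: €3,906.2660… × (1 + 0.0105)^6 = €4,158.9119…
Penalty: 8 × 1.25% × €5,000.70 = €500.07
Final settlement = outstanding balance + penalty = €4,158.9119… + €500.07 = €4,658.98

€4,658.98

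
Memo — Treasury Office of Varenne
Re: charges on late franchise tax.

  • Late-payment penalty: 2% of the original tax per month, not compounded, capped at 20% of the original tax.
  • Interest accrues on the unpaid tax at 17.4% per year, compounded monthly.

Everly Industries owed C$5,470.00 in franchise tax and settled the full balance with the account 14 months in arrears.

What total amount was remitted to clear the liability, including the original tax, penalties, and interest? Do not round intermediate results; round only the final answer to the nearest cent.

C$7,785.39

Penalty (uncapped): 14 × 2% × C$5,470.00 = C$1,531.60; cap = 20% × C$5,470.00 = C$1,094.00 → penalty = C$1,094.00
Interest (17.4%/yr ÷ 12 = 1.45%/month): C$5,470.00 × ((1 + 0.0145)^14 − 1) = C$1,221.3854…
Total = C$5,470.00 + C$1,094.0000 + C$1,221.3854… = C$7,785.39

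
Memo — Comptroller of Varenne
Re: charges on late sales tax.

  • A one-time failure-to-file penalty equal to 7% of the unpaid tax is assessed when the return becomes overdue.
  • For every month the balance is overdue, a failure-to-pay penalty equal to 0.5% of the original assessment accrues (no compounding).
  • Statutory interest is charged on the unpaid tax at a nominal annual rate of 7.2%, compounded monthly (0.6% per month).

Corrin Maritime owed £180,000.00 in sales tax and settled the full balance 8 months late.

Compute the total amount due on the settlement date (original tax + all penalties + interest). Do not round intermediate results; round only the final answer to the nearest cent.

Failure-to-file penalty: 7% × £180,000.00 = £12,600.00
Failure-to-pay penalty: 8 × 0.5% × £180,000.00 = £7,200.00
Interest: £180,000.00 × ((1 + 0.006)^8 − 1) = £180,000.00 × 0.0490202… = £8,823.6337…
Total = £180,000.00 + £19,800.0000 + £8,823.6337… = £208,623.63

£208,623.63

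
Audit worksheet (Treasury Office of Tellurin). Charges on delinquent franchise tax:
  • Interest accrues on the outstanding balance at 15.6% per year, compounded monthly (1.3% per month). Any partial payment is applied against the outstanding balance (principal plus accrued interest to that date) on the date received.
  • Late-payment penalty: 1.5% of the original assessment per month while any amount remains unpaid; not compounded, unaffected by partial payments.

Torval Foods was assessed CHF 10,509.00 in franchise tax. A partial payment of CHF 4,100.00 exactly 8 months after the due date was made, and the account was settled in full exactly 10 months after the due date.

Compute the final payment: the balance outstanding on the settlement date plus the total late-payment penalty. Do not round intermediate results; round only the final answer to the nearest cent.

Balance at month 8: CHF 10,509.0000 × (1 + 0.013)^8 = CHF 11,652.9788…
After CHF 4,100.00 payment: CHF 11,652.9788… − CHF 4,100.00 = CHF 7,552.9788…
Balance at month 10: CHF 7,552.9788… × (1 + 0.013)^2 = CHF 7,750.6327…
Penalty: 10 × 1.5% × CHF 10,509.00 = CHF 1,576.35
Final settlement = outstanding balance + penalty = CHF 7,750.6327… + CHF 1,576.35 = CHF 9,326.98

CHF 9,326.98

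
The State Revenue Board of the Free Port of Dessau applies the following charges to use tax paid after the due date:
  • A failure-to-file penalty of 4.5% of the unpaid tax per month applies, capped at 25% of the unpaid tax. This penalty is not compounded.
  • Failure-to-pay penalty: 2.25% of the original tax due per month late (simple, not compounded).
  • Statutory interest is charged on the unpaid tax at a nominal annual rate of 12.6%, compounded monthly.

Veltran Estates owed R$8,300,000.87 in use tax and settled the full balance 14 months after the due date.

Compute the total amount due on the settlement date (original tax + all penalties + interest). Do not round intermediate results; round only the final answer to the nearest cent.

Failure-to-file: 14 × 4.5% × R$8,300,000.87 = R$5,229,000.55…, capped at 25% × R$8,300,000.87 = R$2,075,000.22…
Failure-to-pay penalty = 2.25% × R$8,300,000.87 × 14 mo = R$2,614,500.27…
Interest (12.6%/yr ÷ 12 = 1.05%/month): R$8,300,000.87 × ((1 + 0.0105)^14 − 1) = R$1,306,972.5211…
Total = R$8,300,000.87 + R$4,689,500.4916… + R$1,306,972.5211… = R$14,296,473.88

R$14,296,473.88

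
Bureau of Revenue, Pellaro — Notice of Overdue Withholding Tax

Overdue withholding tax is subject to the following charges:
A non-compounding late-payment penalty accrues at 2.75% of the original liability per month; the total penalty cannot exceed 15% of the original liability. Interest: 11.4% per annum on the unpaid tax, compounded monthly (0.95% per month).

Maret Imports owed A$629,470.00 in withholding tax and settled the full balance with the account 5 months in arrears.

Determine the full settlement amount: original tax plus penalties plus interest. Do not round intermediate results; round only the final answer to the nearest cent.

Penalty: 5 × 2.75% × A$629,470.00 = A$86,552.13… (below the 15% cap of A$94,420.50)
Interest: A$629,470.00 × ((1 + 0.0095)^5 − 1) = A$629,470.00 × 0.0484111… = A$30,473.3443…
Total = A$629,470.00 + A$86,552.1250 + A$30,473.3443… = A$746,495.47

A$746,495.47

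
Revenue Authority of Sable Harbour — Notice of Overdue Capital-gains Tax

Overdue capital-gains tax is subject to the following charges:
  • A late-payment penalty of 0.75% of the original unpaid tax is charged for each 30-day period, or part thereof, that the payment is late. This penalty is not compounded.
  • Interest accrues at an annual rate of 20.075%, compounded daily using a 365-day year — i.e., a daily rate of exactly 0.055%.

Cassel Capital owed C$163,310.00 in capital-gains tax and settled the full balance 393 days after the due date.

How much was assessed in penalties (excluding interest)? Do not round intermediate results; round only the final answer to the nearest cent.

C$17,147.55

Penalty periods: ⌈393/30⌉ = 14; penalty = 14 × 0.75% × C$163,310.00 = C$17,147.55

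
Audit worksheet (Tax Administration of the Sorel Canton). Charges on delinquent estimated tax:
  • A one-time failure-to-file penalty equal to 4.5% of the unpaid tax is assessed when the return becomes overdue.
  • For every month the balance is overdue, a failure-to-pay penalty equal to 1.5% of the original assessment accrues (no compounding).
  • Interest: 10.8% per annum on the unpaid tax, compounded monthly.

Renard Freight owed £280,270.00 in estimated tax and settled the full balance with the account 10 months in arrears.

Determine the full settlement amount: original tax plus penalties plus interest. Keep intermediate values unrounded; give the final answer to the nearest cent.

£361,193.44

Failure-to-file penalty: 4.5% × £280,270.00 = £12,612.15
Failure-to-pay penalty: 10 × 1.5% × £280,270.00 = £42,040.50
Interest (10.8%/yr ÷ 12 = 0.9%/month): £280,270.00 × ((1 + 0.009)^10 − 1) = £26,270.7925…
Total = £280,270.00 + £54,652.6500 + £26,270.7925… = £361,193.44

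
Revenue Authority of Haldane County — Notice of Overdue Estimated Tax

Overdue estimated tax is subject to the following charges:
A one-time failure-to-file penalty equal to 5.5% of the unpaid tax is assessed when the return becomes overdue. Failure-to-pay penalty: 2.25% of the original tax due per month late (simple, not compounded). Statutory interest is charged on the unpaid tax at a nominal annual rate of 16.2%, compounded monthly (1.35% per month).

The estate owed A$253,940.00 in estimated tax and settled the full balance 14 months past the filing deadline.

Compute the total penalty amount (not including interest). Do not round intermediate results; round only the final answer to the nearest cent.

A$93,957.80

Failure-to-file penalty: 5.5% × A$253,940.00 = A$13,966.70
Failure-to-pay penalty: 14 × 2.25% × A$253,940.00 = A$79,991.10
Total penalty = A$13,966.70 + A$79,991.10 = A$93,957.80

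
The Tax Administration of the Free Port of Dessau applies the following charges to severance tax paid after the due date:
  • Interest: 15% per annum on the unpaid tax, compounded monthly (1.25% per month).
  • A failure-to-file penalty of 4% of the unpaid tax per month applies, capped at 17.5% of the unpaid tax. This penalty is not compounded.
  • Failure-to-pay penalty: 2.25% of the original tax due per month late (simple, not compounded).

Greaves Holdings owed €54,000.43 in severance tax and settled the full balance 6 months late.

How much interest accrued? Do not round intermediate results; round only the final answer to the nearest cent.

€4,178.73

Interest: €54,000.43 × ((1 + 0.0125)^6 − 1) = €54,000.43 × 0.0773832… = €4,178.7250…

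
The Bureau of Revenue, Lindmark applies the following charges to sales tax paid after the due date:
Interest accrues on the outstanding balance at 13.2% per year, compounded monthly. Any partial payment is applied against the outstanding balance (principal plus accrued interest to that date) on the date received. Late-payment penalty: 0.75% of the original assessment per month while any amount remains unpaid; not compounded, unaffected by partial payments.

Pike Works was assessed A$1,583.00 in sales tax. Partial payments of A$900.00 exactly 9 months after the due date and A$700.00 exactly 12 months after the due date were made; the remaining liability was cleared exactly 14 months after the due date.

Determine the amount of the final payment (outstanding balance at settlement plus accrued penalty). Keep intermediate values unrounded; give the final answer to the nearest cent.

A$345.13

Monthly rate = 13.2% ÷ 12 = 1.1%
Balance at month 9: A$1,583.0000 × (1 + 0.011)^9 = A$1,746.7925…
After A$900.00 payment: A$1,746.7925… − A$900.00 = A$846.7925…
Balance at month 12: A$846.7925… × (1 + 0.011)^3 = A$875.0452…
After A$700.00 payment: A$875.0452… − A$700.00 = A$175.0452…
Balance at month 14: A$175.0452… × (1 + 0.011)^2 = A$178.9173…
Penalty: 14 × 0.75% × A$1,583.00 = A$166.22…
Final settlement = outstanding balance + penalty = A$178.9173… + A$166.22… = A$345.13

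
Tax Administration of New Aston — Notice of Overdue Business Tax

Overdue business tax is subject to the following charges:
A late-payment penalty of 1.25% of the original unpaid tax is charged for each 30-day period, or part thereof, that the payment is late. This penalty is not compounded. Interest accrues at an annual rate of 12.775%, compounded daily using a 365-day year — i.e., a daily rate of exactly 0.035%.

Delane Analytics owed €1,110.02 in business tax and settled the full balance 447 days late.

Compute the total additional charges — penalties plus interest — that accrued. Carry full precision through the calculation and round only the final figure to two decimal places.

€396.08

Penalty periods: ⌈447/30⌉ = 15; penalty = 15 × 1.25% × €1,110.02 = €208.13…
Interest: €1,110.02 × ((1 + 0.00035)^447 − 1) = €1,110.02 × 0.16932029… = €187.9489…
Penalties + interest = €208.1288… + €187.9489… = €396.08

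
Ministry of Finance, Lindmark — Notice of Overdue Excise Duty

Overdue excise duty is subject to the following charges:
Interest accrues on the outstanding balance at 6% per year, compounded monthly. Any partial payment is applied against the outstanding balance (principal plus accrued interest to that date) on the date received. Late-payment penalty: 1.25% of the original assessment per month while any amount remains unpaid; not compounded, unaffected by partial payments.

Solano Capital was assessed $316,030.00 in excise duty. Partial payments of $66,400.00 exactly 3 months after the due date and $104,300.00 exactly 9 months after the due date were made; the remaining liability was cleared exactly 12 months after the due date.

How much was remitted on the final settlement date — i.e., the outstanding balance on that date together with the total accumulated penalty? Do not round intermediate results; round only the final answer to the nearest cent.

Monthly rate = 6% ÷ 12 = 0.5%
Balance at month 3: $316,030.0000 × (1 + 0.005)^3 = $320,794.1918…
After $66,400.00 payment: $320,794.1918… − $66,400.00 = $254,394.1918…
Balance at month 9: $254,394.1918… × (1 + 0.005)^6 = $262,122.0537…
After $104,300.00 payment: $262,122.0537… − $104,300.00 = $157,822.0537…
Balance at month 12: $157,822.0537… × (1 + 0.005)^3 = $160,201.2409…
Penalty: 12 × 1.25% × $316,030.00 = $47,404.50
Final settlement = outstanding balance + penalty = $160,201.2409… + $47,404.50 = $207,605.74

$207,605.74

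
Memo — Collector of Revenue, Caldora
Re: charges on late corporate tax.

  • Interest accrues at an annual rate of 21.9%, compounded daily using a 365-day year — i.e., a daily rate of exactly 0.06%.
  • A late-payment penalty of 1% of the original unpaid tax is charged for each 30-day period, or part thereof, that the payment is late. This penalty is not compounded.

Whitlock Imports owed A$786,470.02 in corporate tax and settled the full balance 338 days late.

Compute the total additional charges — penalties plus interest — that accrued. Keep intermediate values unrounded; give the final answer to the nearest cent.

A$271,137.89

Penalty periods: ⌈338/30⌉ = 12; penalty = 12 × 1% × A$786,470.02 = A$94,376.40…
Interest: A$786,470.02 × ((1 + 0.0006)^338 − 1) = A$786,470.02 × 0.22475299… = A$176,761.4900…
Penalties + interest = A$94,376.4024 + A$176,761.4900… = A$271,137.89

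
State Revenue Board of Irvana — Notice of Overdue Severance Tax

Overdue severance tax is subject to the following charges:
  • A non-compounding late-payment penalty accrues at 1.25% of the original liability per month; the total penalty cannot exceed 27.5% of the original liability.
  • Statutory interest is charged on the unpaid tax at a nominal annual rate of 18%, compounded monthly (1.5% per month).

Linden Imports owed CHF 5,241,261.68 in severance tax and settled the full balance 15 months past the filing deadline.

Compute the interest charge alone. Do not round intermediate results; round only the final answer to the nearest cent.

Interest: CHF 5,241,261.68 × ((1 + 0.015)^15 − 1) = CHF 5,241,261.68 × 0.2502321… = CHF 1,311,531.7421…

CHF 1,311,531.74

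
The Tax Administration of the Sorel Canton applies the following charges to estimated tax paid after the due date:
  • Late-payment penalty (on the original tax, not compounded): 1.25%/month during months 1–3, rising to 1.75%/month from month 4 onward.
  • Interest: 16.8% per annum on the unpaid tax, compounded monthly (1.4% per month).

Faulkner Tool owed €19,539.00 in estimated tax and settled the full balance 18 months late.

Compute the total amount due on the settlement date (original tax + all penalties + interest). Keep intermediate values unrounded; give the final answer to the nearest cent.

€30,956.60

Penalty, months 1–3: 3 × 1.25% × €19,539.00 = €732.71…
Penalty, months 4–18: 15 × 1.75% × €19,539.00 = €5,128.99…
Interest: €19,539.00 × ((1 + 0.014)^18 − 1) = €19,539.00 × 0.2843494… = €5,555.9031…
Total = €19,539.00 + €5,861.7000 + €5,555.9031… = €30,956.60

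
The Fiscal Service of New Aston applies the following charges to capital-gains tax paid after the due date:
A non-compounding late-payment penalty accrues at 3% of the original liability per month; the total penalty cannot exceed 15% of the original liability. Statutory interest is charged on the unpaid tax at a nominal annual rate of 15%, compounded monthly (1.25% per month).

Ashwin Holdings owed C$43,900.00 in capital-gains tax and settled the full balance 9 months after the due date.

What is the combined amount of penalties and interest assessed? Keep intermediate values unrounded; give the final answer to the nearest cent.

C$11,778.03

Penalty (uncapped): 9 × 3% × C$43,900.00 = C$11,853.00; cap = 15% × C$43,900.00 = C$6,585.00 → penalty = C$6,585.00
Interest: C$43,900.00 × ((1 + 0.0125)^9 − 1) = C$43,900.00 × 0.1182922… = C$5,193.0266…
Penalties + interest = C$6,585.0000 + C$5,193.0266… = C$11,778.03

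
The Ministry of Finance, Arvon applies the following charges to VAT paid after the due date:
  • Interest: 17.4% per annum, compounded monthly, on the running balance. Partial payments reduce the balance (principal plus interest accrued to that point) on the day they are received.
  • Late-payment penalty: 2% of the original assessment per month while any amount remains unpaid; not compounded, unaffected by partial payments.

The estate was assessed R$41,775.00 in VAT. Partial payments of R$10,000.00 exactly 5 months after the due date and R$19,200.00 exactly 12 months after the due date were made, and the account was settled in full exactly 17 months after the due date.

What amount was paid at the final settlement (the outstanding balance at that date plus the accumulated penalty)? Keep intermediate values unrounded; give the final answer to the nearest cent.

Monthly rate = 17.4% ÷ 12 = 1.45%
Balance at month 5: R$41,775.0000 × (1 + 0.0145)^5 = R$44,892.8023…
After R$10,000.00 payment: R$44,892.8023… − R$10,000.00 = R$34,892.8023…
Balance at month 12: R$34,892.8023… × (1 + 0.0145)^7 = R$38,592.2597…
After R$19,200.00 payment: R$38,592.2597… − R$19,200.00 = R$19,392.2597…
Balance at month 17: R$19,392.2597… × (1 + 0.0145)^5 = R$20,839.5663…
Penalty: 17 × 2% × R$41,775.00 = R$14,203.50
Final settlement = outstanding balance + penalty = R$20,839.5663… + R$14,203.50 = R$35,043.07

R$35,043.07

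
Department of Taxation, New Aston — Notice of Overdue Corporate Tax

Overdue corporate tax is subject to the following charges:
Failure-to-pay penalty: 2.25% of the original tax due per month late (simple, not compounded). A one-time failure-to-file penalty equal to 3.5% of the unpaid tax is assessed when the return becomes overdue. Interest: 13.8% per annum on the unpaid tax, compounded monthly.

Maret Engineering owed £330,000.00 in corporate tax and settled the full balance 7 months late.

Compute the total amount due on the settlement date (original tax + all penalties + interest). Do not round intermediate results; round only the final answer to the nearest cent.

Failure-to-file penalty: 3.5% × £330,000.00 = £11,550.00
Failure-to-pay penalty: 7 × 2.25% × £330,000.00 = £51,975.00
Interest (13.8%/yr ÷ 12 = 1.15%/month): £330,000.00 × ((1 + 0.0115)^7 − 1) = £27,499.2620…
Total = £330,000.00 + £63,525.0000 + £27,499.2620… = £421,024.26

£421,024.26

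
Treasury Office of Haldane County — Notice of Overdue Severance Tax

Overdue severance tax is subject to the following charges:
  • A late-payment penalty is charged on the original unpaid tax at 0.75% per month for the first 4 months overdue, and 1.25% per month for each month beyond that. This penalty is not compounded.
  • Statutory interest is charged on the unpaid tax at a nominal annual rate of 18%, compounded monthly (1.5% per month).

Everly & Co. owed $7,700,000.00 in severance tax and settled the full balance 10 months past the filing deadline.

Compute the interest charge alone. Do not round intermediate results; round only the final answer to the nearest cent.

Interest: $7,700,000.00 × ((1 + 0.015)^10 − 1) = $7,700,000.00 × 0.1605408… = $1,236,164.3527…

$1,236,164.35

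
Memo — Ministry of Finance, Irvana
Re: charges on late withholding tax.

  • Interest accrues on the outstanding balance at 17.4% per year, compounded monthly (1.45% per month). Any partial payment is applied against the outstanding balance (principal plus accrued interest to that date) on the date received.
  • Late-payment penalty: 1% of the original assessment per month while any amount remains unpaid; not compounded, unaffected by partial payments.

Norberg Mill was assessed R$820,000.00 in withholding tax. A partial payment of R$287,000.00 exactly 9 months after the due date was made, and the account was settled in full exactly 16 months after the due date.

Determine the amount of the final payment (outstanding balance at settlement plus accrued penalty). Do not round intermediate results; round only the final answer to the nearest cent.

R$846,168.11

Balance at month 9: R$820,000.0000 × (1 + 0.0145)^9 = R$933,431.2034…
After R$287,000.00 payment: R$933,431.2034… − R$287,000.00 = R$646,431.2034…
Balance at month 16: R$646,431.2034… × (1 + 0.0145)^7 = R$714,968.1103…
Penalty: 16 × 1% × R$820,000.00 = R$131,200.00
Final settlement = outstanding balance + penalty = R$714,968.1103… + R$131,200.00 = R$846,168.11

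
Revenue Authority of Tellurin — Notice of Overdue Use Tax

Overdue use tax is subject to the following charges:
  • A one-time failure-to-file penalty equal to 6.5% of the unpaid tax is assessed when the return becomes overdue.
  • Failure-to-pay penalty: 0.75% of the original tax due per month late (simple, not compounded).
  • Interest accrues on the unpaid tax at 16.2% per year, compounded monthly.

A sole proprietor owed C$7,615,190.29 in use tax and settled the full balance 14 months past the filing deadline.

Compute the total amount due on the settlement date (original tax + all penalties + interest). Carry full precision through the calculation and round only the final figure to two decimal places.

Failure-to-file penalty: 6.5% × C$7,615,190.29 = C$494,987.37…
Failure-to-pay penalty: 14 × 0.75% × C$7,615,190.29 = C$799,594.98…
Interest (16.2%/yr ÷ 12 = 1.35%/month): C$7,615,190.29 × ((1 + 0.0135)^14 − 1) = C$1,572,647.1462…
Total = C$7,615,190.29 + C$1,294,582.3493 + C$1,572,647.1462… = C$10,482,419.79

C$10,482,419.79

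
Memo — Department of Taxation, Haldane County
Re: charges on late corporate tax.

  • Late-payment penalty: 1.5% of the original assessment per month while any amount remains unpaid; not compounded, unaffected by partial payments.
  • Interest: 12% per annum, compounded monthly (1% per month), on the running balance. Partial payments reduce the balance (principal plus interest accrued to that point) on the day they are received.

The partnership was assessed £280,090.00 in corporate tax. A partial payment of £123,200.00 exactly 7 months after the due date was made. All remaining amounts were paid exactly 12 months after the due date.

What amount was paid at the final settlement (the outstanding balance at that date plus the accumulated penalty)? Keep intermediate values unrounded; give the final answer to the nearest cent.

Balance at month 7: £280,090.0000 × (1 + 0.01)^7 = £300,294.3908…
After £123,200.00 payment: £300,294.3908… − £123,200.00 = £177,094.3908…
Balance at month 12: £177,094.3908… × (1 + 0.01)^5 = £186,127.9845…
Penalty: 12 × 1.5% × £280,090.00 = £50,416.20
Final settlement = outstanding balance + penalty = £186,127.9845… + £50,416.20 = £236,544.18

£236,544.18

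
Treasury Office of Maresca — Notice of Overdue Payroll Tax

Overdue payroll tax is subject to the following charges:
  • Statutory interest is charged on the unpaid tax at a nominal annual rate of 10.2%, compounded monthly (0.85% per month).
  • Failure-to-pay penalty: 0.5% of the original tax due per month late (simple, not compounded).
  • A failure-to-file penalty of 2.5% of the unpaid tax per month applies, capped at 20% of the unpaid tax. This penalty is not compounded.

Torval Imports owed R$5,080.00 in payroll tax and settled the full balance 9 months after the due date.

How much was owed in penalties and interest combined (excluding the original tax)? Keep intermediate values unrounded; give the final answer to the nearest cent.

R$1,646.70

Failure-to-file: 9 × 2.5% × R$5,080.00 = R$1,143.00, capped at 20% × R$5,080.00 = R$1,016.00
Failure-to-pay penalty = 0.5% × R$5,080.00 × 9 mo = R$228.60
Interest: R$5,080.00 × ((1 + 0.0085)^9 − 1) = R$5,080.00 × 0.0791532… = R$402.0985…
Penalties + interest = R$1,244.6000 + R$402.0985… = R$1,646.70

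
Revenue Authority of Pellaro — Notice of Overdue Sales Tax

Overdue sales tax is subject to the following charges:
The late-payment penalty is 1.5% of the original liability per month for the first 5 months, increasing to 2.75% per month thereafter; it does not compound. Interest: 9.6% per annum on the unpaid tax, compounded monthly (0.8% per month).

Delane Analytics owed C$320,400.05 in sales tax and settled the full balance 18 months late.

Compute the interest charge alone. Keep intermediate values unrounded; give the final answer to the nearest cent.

Interest: C$320,400.05 × ((1 + 0.008)^18 − 1) = C$320,400.05 × 0.1542226… = C$49,412.9324…

C$49,412.93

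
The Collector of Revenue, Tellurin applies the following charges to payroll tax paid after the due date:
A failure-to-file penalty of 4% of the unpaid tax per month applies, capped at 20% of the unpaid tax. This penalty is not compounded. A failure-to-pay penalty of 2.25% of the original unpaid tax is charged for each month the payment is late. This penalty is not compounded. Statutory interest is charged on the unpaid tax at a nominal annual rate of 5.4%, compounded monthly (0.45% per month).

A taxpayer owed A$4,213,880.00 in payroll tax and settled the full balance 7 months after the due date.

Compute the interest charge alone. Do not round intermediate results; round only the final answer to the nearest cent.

A$134,542.67

Interest: A$4,213,880.00 × ((1 + 0.0045)^7 − 1) = A$4,213,880.00 × 0.0319285… = A$134,542.6728…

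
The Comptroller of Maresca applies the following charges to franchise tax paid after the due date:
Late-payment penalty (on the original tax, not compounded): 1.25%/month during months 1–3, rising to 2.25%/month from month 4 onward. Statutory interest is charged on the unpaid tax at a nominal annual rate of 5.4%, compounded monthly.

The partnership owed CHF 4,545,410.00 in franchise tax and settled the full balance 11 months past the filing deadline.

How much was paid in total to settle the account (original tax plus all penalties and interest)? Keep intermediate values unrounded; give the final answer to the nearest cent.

Penalty, months 1–3: 3 × 1.25% × CHF 4,545,410.00 = CHF 170,452.88…
Penalty, months 4–11: 8 × 2.25% × CHF 4,545,410.00 = CHF 818,173.80
Interest (5.4%/yr ÷ 12 = 0.45%/month): CHF 4,545,410.00 × ((1 + 0.0045)^11 − 1) = CHF 230,129.2074…
Total = CHF 4,545,410.00 + CHF 988,626.6750 + CHF 230,129.2074… = CHF 5,764,165.88

CHF 5,764,165.88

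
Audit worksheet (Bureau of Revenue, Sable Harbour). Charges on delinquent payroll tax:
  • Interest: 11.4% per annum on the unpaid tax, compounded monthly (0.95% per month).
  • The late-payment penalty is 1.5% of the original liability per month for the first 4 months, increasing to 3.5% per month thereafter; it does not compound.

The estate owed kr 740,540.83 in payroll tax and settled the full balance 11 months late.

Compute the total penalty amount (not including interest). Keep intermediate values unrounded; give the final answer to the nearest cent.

kr 225,864.95

Penalty, months 1–4: 4 × 1.5% × kr 740,540.83 = kr 44,432.45…
Penalty, months 5–11: 7 × 3.5% × kr 740,540.83 = kr 181,432.50…
Total penalty = kr 44,432.45… + kr 181,432.50… = kr 225,864.95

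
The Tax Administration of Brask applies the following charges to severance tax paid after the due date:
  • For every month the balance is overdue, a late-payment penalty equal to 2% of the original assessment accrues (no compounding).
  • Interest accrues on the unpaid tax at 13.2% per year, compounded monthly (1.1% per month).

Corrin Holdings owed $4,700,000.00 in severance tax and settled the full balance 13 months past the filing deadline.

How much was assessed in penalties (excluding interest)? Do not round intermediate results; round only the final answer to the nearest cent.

$1,222,000.00

Late-payment penalty = 2% × $4,700,000.00 × 13 mo = $1,222,000.00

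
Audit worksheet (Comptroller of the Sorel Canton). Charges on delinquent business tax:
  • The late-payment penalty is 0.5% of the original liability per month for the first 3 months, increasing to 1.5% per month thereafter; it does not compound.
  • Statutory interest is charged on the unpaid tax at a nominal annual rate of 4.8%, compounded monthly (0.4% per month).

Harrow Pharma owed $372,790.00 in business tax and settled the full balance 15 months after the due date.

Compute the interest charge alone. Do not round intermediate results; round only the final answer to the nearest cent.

Interest: $372,790.00 × ((1 + 0.004)^15 − 1) = $372,790.00 × 0.0617095… = $23,004.6743…

$23,004.67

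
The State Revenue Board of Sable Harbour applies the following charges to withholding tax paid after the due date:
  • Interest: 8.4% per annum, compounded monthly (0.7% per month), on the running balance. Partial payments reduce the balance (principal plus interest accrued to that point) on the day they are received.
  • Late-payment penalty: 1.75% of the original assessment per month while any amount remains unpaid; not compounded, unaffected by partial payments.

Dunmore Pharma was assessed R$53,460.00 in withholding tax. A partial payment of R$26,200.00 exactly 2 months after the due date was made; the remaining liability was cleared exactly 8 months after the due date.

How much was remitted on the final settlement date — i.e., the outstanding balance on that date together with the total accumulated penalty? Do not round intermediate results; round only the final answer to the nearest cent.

Balance at month 2: R$53,460.0000 × (1 + 0.007)^2 = R$54,211.0595…
After R$26,200.00 payment: R$54,211.0595… − R$26,200.00 = R$28,011.0595…
Balance at month 8: R$28,011.0595… × (1 + 0.007)^6 = R$29,208.3053…
Penalty: 8 × 1.75% × R$53,460.00 = R$7,484.40
Final settlement = outstanding balance + penalty = R$29,208.3053… + R$7,484.40 = R$36,692.71

R$36,692.71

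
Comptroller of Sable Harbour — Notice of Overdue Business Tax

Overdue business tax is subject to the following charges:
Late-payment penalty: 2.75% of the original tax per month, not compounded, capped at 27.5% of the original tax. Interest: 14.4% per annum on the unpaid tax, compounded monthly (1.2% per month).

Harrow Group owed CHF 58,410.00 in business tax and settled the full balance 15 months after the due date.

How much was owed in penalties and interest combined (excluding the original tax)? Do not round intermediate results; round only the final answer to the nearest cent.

Penalty (uncapped): 15 × 2.75% × CHF 58,410.00 = CHF 24,094.13…; cap = 27.5% × CHF 58,410.00 = CHF 16,062.75 → penalty = CHF 16,062.75
Interest: CHF 58,410.00 × ((1 + 0.012)^15 − 1) = CHF 58,410.00 × 0.1959353… = CHF 11,444.5813…
Penalties + interest = CHF 16,062.7500 + CHF 11,444.5813… = CHF 27,507.33

CHF 27,507.33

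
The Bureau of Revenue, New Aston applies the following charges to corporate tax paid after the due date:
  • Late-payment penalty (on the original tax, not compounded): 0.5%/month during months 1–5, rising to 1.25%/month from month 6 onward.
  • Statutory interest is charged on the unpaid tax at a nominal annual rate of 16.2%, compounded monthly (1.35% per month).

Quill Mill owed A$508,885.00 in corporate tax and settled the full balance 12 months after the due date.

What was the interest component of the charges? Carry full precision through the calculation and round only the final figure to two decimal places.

Interest: A$508,885.00 × ((1 + 0.0135)^12 − 1) = A$508,885.00 × 0.1745866… = A$88,844.4942…

A$88,844.49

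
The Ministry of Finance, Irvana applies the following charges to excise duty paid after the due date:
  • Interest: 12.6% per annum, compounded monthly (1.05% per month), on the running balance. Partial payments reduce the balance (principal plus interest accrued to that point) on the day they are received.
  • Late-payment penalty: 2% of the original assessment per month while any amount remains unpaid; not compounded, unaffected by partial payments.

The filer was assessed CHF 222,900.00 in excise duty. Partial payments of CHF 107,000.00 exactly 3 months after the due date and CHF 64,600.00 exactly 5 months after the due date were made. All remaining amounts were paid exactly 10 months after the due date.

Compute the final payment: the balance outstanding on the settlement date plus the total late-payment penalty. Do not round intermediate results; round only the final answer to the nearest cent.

Balance at month 3: CHF 222,900.0000 × (1 + 0.0105)^3 = CHF 229,995.3322…
After CHF 107,000.00 payment: CHF 229,995.3322… − CHF 107,000.00 = CHF 122,995.3322…
Balance at month 5: CHF 122,995.3322… × (1 + 0.0105)^2 = CHF 125,591.7944…
After CHF 64,600.00 payment: CHF 125,591.7944… − CHF 64,600.00 = CHF 60,991.7944…
Balance at month 10: CHF 60,991.7944… × (1 + 0.0105)^5 = CHF 64,261.8169…
Penalty: 10 × 2% × CHF 222,900.00 = CHF 44,580.00
Final settlement = outstanding balance + penalty = CHF 64,261.8169… + CHF 44,580.00 = CHF 108,841.82

CHF 108,841.82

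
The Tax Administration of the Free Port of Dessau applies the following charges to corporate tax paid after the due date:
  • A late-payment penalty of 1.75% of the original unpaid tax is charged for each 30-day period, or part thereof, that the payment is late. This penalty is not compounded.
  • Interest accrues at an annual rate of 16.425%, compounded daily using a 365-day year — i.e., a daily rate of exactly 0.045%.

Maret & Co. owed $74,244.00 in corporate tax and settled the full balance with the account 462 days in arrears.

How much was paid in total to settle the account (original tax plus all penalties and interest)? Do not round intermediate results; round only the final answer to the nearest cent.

$112,185.10

Penalty periods: ⌈462/30⌉ = 16; penalty = 16 × 1.75% × $74,244.00 = $20,788.32
Interest: $74,244.00 × ((1 + 0.00045)^462 − 1) = $74,244.00 × 0.23103249… = $17,152.7759…
Total = $74,244.00 + $20,788.3200 + $17,152.7759… = $112,185.10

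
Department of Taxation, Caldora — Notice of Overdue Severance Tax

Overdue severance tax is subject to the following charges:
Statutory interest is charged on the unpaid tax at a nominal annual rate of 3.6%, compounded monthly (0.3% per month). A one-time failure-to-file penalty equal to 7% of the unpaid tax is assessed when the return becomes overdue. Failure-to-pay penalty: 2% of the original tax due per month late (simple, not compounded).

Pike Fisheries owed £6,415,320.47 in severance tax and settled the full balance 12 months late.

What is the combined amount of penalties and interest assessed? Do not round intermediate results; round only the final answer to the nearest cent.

Failure-to-file penalty: 7% × £6,415,320.47 = £449,072.43…
Failure-to-pay penalty = 2% × £6,415,320.47 × 12 mo = £1,539,676.91…
Interest: £6,415,320.47 × ((1 + 0.003)^12 − 1) = £6,415,320.47 × 0.0366000… = £234,800.6027…
Penalties + interest = £1,988,749.3457 + £234,800.6027… = £2,223,549.95

£2,223,549.95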